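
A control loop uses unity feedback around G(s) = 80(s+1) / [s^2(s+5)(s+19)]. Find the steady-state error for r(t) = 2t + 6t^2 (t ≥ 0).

14.25

The open loop has two poles at the origin → type 2 system. Taking each input component in turn:
  • 2t: tracked with zero error.
  • 6t^2: e_ss = 12/K_a with K_a=16/19 → 14.25.
Total e_ss = 14.25.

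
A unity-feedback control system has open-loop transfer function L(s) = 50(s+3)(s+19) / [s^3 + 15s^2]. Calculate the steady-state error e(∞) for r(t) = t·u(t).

0

Lowest-order denominator term is 15s^2, so the open loop has 2 poles at the origin → type 2 system.
K_v = ∞ for a type-2 system; e_ss to a ramp is zero.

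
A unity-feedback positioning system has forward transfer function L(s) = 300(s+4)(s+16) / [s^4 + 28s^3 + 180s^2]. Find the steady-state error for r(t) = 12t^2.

0.225

Lowest-order denominator term is 180s^2, so the open loop has 2 poles at the origin → type 2 system.
K_a = lim_{s→0} s^2·L(s) = 300·4·16 / 180 = 320/3.
r(t) = 12t^2 gives R(s) = 24/s^3.
e_ss = 24/K_a = 24/(320/3) = 0.225.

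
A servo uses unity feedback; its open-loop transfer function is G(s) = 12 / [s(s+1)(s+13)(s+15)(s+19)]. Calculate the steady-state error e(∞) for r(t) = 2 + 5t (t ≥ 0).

1543.75

System type = 1 (one pole at s=0). By superposition:
  • 2: tracked with zero error.
  • 5t: e_ss = 5/K_v with K_v=4/1235 → 1543.75.
Total e_ss = 1543.75.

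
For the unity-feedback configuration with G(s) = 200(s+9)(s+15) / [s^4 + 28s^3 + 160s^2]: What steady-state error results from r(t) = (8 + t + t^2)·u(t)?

8/675

Lowest-order denominator term is 160s^2, so the open loop has 2 poles at the origin → type 2 system. Treating each term separately:
  • 8: tracked with zero error.
  • t: tracked with zero error.
  • t^2: e_ss = 2/K_a with K_a=168.75 → 8/675.
Total e_ss = 8/675.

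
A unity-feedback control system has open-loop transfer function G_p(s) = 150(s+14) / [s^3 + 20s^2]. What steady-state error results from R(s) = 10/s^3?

Lowest-order denominator term is 20s^2, so the open loop has 2 poles at the origin → type 2 system.
K_a = lim_{s→0} s^2·G_p(s) = 150·14 / 20 = 105.
r(t) = 5t^2 gives R(s) = 10/s^3.
e_ss = 10/K_a = 10/105 = 2/21.

2/21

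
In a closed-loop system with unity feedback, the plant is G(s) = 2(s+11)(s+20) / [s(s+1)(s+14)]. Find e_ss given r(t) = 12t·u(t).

21/55

The open loop has one pole at the origin → type 1 system.
K_v = lim_{s→0} s·G(s) = 2·11·20 / (1·14) = 220/7.
e_ss = 12/K_v = 12/(220/7) = 21/55.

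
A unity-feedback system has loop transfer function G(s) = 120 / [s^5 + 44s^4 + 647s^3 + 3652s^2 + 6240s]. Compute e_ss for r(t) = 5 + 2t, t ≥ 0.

Factoring s from the denominator leaves a polynomial with constant term 6240, so the system is type 1. Treating each term separately:
  • 5: tracked with zero error.
  • 2t: e_ss = 2/K_v with K_v=1/52 → 104.
Total e_ss = 104.

104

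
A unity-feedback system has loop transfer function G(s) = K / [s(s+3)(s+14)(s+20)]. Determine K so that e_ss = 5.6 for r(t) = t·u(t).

150

System type = 1 (one pole at s=0).
K_v = lim_{s→0} s·G(s) = K / (3·14·20) = (1/840)·K.
e_ss = 1/K_v = 5.6 ⇒ K_v = 5/28 ⇒ K = (5/28)/(1/840) = 150.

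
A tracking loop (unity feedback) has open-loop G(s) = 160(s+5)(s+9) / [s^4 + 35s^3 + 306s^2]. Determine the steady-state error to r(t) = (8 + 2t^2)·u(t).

Factoring s^2 from the denominator leaves a polynomial with constant term 306, so the system is type 2. By superposition:
  • 8: tracked with zero error.
  • 2t^2: e_ss = 4/K_a with K_a=400/17 → 0.17.
Total e_ss = 0.17.

0.17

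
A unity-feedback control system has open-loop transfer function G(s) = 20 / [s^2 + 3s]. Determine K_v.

20/3

Factoring s from the denominator leaves a polynomial with constant term 3, so the system is type 1.
K_v = lim_{s→0} s·G(s) = 20 / 3 = 20/3.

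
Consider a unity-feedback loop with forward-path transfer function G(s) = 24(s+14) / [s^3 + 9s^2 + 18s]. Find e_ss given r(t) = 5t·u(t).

Factoring s from the denominator leaves a polynomial with constant term 18, so the system is type 1.
K_v = lim_{s→0} s·G(s) = 24·14 / 18 = 56/3.
e_ss = 5/K_v = 5/(56/3) = 15/56.

15/56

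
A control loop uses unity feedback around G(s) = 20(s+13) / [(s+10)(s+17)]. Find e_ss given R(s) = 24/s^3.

infinity

No free integrators in G(s): this is a type 0 system.
K_a = lim_{s→0} s^2·G(s) = 0; the steady-state error to this parabolic input grows without bound.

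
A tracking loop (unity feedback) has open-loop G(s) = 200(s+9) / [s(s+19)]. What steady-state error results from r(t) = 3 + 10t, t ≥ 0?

G(s) has one factor of s in the denominator, so the system is type 1. Treating each term separately:
  • 3: tracked with zero error.
  • 10t: e_ss = 10/K_v with K_v=1800/19 → 19/180.
Total e_ss = 19/180.

19/180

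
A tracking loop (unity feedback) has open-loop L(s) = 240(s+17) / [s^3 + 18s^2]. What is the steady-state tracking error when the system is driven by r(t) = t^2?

The denominator has no term below 18s^2 — 2 poles at s=0, type 2.
K_a = lim_{s→0} s^2·L(s) = 240·17 / 18 = 680/3.
r(t) = t^2 gives R(s) = 2/s^3.
e_ss = 2/K_a = 2/(680/3) = 3/340.

3/340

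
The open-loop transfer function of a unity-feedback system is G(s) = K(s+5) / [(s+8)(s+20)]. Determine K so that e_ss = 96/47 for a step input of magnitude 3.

No free integrators in G(s): this is a type 0 system.
K_p = lim_{s→0} G(s) = K·5 / (8·20) = (1/32)·K.
e_ss = 3/(1 + K_p) = 96/47 ⇒ 1 + (1/32)·K = 47/32 ⇒ K = 15.

15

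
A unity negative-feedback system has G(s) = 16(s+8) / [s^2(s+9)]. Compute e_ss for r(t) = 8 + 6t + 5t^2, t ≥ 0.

45/64

System type = 2 (two poles at s=0). Taking each input component in turn:
  • 8: tracked with zero error.
  • 6t: tracked with zero error.
  • 5t^2: e_ss = 10/K_a with K_a=128/9 → 45/64.
Total e_ss = 45/64.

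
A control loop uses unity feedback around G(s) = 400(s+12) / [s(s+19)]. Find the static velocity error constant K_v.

One free integrator in G(s): this is a type 1 system.
K_v = lim_{s→0} s·G(s) = 400·12 / (19) = 4800/19.

4800/19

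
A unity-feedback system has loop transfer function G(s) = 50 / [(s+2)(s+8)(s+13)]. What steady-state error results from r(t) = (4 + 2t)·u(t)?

The open loop has no poles at the origin → type 0 system. Treating each term separately:
  • 4: e_ss = 4/(1+K_p) with K_p=25/104 → 416/129.
  • 2t: a type-0 system cannot track it, e_ss → ∞.
The unbounded component dominates.

infinity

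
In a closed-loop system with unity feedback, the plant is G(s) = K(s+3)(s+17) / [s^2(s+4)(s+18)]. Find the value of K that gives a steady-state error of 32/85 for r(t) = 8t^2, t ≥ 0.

60

System type = 2 (two poles at s=0).
K_a = lim_{s→0} s^2·G(s) = K·3·17 / (4·18) = (17/24)·K.
e_ss = 16/K_a = 32/85 ⇒ K_a = 42.5 ⇒ K = 42.5/(17/24) = 60.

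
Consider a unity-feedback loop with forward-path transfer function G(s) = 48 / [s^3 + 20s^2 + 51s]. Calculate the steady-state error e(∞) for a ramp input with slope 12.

The denominator has no term below 51s — 1 pole at s=0, type 1.
K_v = lim_{s→0} s·G(s) = 48 / 51 = 16/17.
e_ss = 12/K_v = 12/(16/17) = 12.75.

12.75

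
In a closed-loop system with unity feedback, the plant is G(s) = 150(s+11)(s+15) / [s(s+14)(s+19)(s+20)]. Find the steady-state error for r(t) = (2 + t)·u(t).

532/2475

The open loop has one pole at the origin → type 1 system. By superposition:
  • 2: tracked with zero error.
  • t: e_ss = 1/K_v with K_v=2475/532 → 532/2475.
Total e_ss = 532/2475.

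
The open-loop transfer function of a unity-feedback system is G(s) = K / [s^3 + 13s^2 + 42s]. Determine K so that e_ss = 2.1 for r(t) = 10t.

Lowest-order denominator term is 42s, so the open loop has 1 pole at the origin → type 1 system.
K_v = lim_{s→0} s·G(s) = K / 42 = (1/42)·K.
e_ss = 10/K_v = 2.1 ⇒ K_v = 100/21 ⇒ K = (100/21)/(1/42) = 200.

200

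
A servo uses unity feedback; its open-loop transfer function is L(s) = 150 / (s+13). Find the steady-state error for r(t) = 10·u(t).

130/163

System type = 0 (no poles at s=0).
K_p = lim_{s→0} L(s) = 150 / (13) = 150/13.
e_ss = 10/(1 + K_p) = 10/(163/13) = 130/163.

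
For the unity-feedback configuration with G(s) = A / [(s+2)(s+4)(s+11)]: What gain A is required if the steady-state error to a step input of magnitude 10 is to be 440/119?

150

The open loop has no poles at the origin → type 0 system.
K_p = lim_{s→0} G(s) = A / (2·4·11) = (1/88)·A.
e_ss = 10/(1 + K_p) = 440/119 ⇒ 1 + (1/88)·A = 119/44 ⇒ A = 150.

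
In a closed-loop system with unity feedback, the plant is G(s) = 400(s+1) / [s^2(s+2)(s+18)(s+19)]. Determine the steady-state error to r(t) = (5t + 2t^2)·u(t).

Two free integrators in G(s): this is a type 2 system. Treating each term separately:
  • 5t: tracked with zero error.
  • 2t^2: e_ss = 4/K_a with K_a=100/171 → 6.84.
Total e_ss = 6.84.

6.84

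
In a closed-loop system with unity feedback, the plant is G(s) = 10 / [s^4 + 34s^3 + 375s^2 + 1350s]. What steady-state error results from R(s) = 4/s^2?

The denominator has no term below 1350s — 1 pole at s=0, type 1.
K_v = lim_{s→0} s·G(s) = 10 / 1350 = 1/135.
e_ss = 4/K_v = 4/(1/135) = 540.

540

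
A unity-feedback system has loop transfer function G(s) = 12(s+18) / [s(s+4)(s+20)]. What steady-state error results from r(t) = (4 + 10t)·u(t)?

100/27

The open loop has one pole at the origin → type 1 system. Taking each input component in turn:
  • 4: tracked with zero error.
  • 10t: e_ss = 10/K_v with K_v=2.7 → 100/27.
Total e_ss = 100/27.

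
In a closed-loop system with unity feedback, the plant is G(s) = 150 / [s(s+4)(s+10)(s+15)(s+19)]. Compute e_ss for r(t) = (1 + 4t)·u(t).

System type = 1 (one pole at s=0). Treating each term separately:
  • 1: tracked with zero error.
  • 4t: e_ss = 4/K_v with K_v=1/76 → 304.
Total e_ss = 304.

304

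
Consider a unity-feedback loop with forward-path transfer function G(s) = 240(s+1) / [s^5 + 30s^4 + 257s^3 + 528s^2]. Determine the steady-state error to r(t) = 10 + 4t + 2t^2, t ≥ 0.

Lowest-order denominator term is 528s^2, so the open loop has 2 poles at the origin → type 2 system. Taking each input component in turn:
  • 10: tracked with zero error.
  • 4t: tracked with zero error.
  • 2t^2: e_ss = 4/K_a with K_a=5/11 → 8.8.
Total e_ss = 8.8.

8.8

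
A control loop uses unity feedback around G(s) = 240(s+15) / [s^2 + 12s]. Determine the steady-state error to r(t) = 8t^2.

infinity

Factoring s from the denominator leaves a polynomial with constant term 12, so the system is type 1.
K_a = lim_{s→0} s^2·G(s) = 0; the steady-state error to this parabolic input grows without bound.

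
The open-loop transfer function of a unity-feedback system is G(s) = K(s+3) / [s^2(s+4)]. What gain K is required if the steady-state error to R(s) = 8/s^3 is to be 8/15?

System type = 2 (two poles at s=0).
K_a = lim_{s→0} s^2·G(s) = K·3 / (4) = 0.75·K.
e_ss = 8/K_a = 8/15 ⇒ K_a = 15 ⇒ K = 15/0.75 = 20.

20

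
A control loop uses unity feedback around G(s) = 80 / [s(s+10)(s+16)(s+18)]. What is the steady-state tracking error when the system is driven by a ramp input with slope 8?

The open loop has one pole at the origin → type 1 system.
K_v = lim_{s→0} s·G(s) = 80 / (10·16·18) = 1/36.
e_ss = 8/K_v = 8/(1/36) = 288.

288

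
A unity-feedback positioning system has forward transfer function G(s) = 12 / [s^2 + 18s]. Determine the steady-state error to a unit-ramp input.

1.5

Lowest-order denominator term is 18s, so the open loop has 1 pole at the origin → type 1 system.
K_v = lim_{s→0} s·G(s) = 12 / 18 = 2/3.
e_ss = 1/K_v = 1/(2/3) = 1.5.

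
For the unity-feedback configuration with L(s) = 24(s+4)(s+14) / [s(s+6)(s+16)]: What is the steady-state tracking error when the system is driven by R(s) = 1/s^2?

L(s) has one factor of s in the denominator, so the system is type 1.
K_v = lim_{s→0} s·L(s) = 24·4·14 / (6·16) = 14.
e_ss = 1/K_v = 1/14.

1/14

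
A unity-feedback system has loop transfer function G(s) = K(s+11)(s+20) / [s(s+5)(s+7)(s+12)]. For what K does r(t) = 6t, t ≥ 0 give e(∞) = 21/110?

60

G(s) has one factor of s in the denominator, so the system is type 1.
K_v = lim_{s→0} s·G(s) = K·11·20 / (5·7·12) = (11/21)·K.
e_ss = 6/K_v = 21/110 ⇒ K_v = 220/7 ⇒ K = (220/7)/(11/21) = 60.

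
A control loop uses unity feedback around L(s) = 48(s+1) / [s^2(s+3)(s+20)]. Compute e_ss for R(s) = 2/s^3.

2.5

Two free integrators in L(s): this is a type 2 system.
K_a = lim_{s→0} s^2·L(s) = 48·1 / (3·20) = 0.8.
r(t) = t^2 gives R(s) = 2/s^3.
e_ss = 2/K_a = 2/0.8 = 2.5.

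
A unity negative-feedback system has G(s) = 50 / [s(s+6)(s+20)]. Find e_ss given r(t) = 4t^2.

infinity

G(s) has one factor of s in the denominator, so the system is type 1.
For a type-1 system K_a = 0, so e_ss to a parabolic input is unbounded.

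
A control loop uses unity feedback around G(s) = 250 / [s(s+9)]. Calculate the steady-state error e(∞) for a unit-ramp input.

One free integrator in G(s): this is a type 1 system.
K_v = lim_{s→0} s·G(s) = 250 / (9) = 250/9.
e_ss = 1/K_v = 1/(250/9) = 0.036.

0.036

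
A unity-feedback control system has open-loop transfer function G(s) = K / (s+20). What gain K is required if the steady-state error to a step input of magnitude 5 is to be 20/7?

15

G(s) has no factors of s in the denominator, so the system is type 0.
K_p = lim_{s→0} G(s) = K / (20) = 0.05·K.
e_ss = 5/(1 + K_p) = 20/7 ⇒ 1 + 0.05·K = 1.75 ⇒ K = 15.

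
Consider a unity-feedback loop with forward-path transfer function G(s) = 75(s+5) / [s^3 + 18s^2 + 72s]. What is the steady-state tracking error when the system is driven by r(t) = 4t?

0.768

Factoring s from the denominator leaves a polynomial with constant term 72, so the system is type 1.
K_v = lim_{s→0} s·G(s) = 75·5 / 72 = 125/24.
e_ss = 4/K_v = 4/(125/24) = 0.768.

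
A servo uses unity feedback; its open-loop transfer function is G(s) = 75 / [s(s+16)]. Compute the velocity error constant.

System type = 1 (one pole at s=0).
K_v = lim_{s→0} s·G(s) = 75 / (16) = 4.6875.

4.6875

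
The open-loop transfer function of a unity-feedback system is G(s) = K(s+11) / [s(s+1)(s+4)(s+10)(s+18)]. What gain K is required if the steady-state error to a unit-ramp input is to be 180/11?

4

System type = 1 (one pole at s=0).
K_v = lim_{s→0} s·G(s) = K·11 / (1·4·10·18) = (11/720)·K.
e_ss = 1/K_v = 180/11 ⇒ K_v = 11/180 ⇒ K = (11/180)/(11/720) = 4.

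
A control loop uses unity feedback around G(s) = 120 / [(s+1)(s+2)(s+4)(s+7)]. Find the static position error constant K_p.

15/7

System type = 0 (no poles at s=0).
K_p = lim_{s→0} G(s) = 120 / (1·2·4·7) = 15/7.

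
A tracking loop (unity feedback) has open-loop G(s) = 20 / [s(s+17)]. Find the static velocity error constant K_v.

One free integrator in G(s): this is a type 1 system.
K_v = lim_{s→0} s·G(s) = 20 / (17) = 20/17.

20/17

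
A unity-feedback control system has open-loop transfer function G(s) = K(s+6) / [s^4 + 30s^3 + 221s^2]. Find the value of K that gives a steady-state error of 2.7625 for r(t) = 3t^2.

80

The denominator has no term below 221s^2 — 2 poles at s=0, type 2.
K_a = lim_{s→0} s^2·G(s) = K·6 / 221 = (6/221)·K.
e_ss = 6/K_a = 2.7625 ⇒ K_a = 480/221 ⇒ K = (480/221)/(6/221) = 80.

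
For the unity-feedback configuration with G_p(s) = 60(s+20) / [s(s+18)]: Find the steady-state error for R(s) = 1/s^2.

0.015

One free integrator in G_p(s): this is a type 1 system.
K_v = lim_{s→0} s·G_p(s) = 60·20 / (18) = 200/3.
e_ss = 1/K_v = 1/(200/3) = 0.015.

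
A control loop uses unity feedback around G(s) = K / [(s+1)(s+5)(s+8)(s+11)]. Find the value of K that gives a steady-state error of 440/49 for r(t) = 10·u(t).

50

The open loop has no poles at the origin → type 0 system.
K_p = lim_{s→0} G(s) = K / (1·5·8·11) = (1/440)·K.
e_ss = 10/(1 + K_p) = 440/49 ⇒ 1 + (1/440)·K = 49/44 ⇒ K = 50.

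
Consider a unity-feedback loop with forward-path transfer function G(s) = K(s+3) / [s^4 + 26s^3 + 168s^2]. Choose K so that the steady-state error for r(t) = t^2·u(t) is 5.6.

The denominator has no term below 168s^2 — 2 poles at s=0, type 2.
K_a = lim_{s→0} s^2·G(s) = K·3 / 168 = (1/56)·K.
e_ss = 2/K_a = 5.6 ⇒ K_a = 5/14 ⇒ K = (5/14)/(1/56) = 20.

20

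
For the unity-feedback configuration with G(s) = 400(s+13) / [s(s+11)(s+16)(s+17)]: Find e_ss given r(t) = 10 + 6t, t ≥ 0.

1122/325

One free integrator in G(s): this is a type 1 system. Treating each term separately:
  • 10: tracked with zero error.
  • 6t: e_ss = 6/K_v with K_v=325/187 → 1122/325.
Total e_ss = 1122/325.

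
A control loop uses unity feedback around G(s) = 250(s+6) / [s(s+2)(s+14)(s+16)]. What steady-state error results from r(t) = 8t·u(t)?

The open loop has one pole at the origin → type 1 system.
K_v = lim_{s→0} s·G(s) = 250·6 / (2·14·16) = 375/112.
e_ss = 8/K_v = 8/(375/112) = 896/375.

896/375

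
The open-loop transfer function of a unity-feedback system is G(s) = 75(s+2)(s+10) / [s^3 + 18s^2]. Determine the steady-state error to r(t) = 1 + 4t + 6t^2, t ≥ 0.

0.144

The denominator has no term below 18s^2 — 2 poles at s=0, type 2. By superposition:
  • 1: tracked with zero error.
  • 4t: tracked with zero error.
  • 6t^2: e_ss = 12/K_a with K_a=250/3 → 0.144.
Total e_ss = 0.144.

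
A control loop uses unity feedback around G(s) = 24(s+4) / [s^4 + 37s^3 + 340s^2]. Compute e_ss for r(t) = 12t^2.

Factoring s^2 from the denominator leaves a polynomial with constant term 340, so the system is type 2.
K_a = lim_{s→0} s^2·G(s) = 24·4 / 340 = 24/85.
r(t) = 12t^2 gives R(s) = 24/s^3.
e_ss = 24/K_a = 24/(24/85) = 85.

85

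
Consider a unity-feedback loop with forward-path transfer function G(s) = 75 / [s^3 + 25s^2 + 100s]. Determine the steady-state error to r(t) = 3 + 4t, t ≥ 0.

16/3

The denominator has no term below 100s — 1 pole at s=0, type 1. By superposition:
  • 3: tracked with zero error.
  • 4t: e_ss = 4/K_v with K_v=0.75 → 16/3.
Total e_ss = 16/3.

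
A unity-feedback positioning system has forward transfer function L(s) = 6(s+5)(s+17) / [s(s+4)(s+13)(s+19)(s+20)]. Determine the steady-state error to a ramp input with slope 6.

One free integrator in L(s): this is a type 1 system.
K_v = lim_{s→0} s·L(s) = 6·5·17 / (4·13·19·20) = 51/1976.
e_ss = 6/K_v = 6/(51/1976) = 3952/17.

3952/17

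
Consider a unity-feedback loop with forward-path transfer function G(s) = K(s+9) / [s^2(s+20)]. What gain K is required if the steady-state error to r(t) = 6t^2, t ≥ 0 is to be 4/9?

60

G(s) has two factors of s in the denominator, so the system is type 2.
K_a = lim_{s→0} s^2·G(s) = K·9 / (20) = 0.45·K.
e_ss = 12/K_a = 4/9 ⇒ K_a = 27 ⇒ K = 27/0.45 = 60.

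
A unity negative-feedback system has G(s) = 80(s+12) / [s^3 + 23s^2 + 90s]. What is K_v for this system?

Factoring s from the denominator leaves a polynomial with constant term 90, so the system is type 1.
K_v = lim_{s→0} s·G(s) = 80·12 / 90 = 32/3.

32/3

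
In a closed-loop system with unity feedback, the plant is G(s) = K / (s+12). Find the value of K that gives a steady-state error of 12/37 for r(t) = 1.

No free integrators in G(s): this is a type 0 system.
K_p = lim_{s→0} G(s) = K / (12) = (1/12)·K.
e_ss = 1/(1 + K_p) = 12/37 ⇒ 1 + (1/12)·K = 37/12 ⇒ K = 25.

25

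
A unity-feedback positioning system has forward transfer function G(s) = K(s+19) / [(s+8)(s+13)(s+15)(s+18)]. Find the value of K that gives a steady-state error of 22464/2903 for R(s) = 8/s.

50

No free integrators in G(s): this is a type 0 system.
K_p = lim_{s→0} G(s) = K·19 / (8·13·15·18) = (19/28080)·K.
e_ss = 8/(1 + K_p) = 22464/2903 ⇒ 1 + (19/28080)·K = 2903/2808 ⇒ K = 50.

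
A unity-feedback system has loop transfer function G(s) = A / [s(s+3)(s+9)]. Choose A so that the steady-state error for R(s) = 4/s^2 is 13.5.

The open loop has one pole at the origin → type 1 system.
K_v = lim_{s→0} s·G(s) = A / (3·9) = (1/27)·A.
e_ss = 4/K_v = 13.5 ⇒ K_v = 8/27 ⇒ A = (8/27)/(1/27) = 8.

8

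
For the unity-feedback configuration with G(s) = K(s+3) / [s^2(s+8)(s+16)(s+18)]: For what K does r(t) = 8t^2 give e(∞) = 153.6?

The open loop has two poles at the origin → type 2 system.
K_a = lim_{s→0} s^2·G(s) = K·3 / (8·16·18) = (1/768)·K.
e_ss = 16/K_a = 153.6 ⇒ K_a = 5/48 ⇒ K = (5/48)/(1/768) = 80.

80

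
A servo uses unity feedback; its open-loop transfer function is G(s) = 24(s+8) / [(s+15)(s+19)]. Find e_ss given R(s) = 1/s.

No free integrators in G(s): this is a type 0 system.
K_p = lim_{s→0} G(s) = 24·8 / (15·19) = 64/95.
e_ss = 1/(1 + K_p) = 1/(159/95) = 95/159.

95/159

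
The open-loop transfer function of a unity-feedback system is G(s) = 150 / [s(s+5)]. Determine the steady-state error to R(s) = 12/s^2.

0.4

One free integrator in G(s): this is a type 1 system.
K_v = lim_{s→0} s·G(s) = 150 / (5) = 30.
e_ss = 12/K_v = 12/30 = 0.4.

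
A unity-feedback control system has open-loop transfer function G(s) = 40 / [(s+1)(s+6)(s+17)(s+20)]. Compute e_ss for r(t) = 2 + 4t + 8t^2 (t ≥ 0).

infinity

The open loop has no poles at the origin → type 0 system. Treating each term separately:
  • 2: e_ss = 2/(1+K_p) with K_p=1/51 → 51/26.
  • 4t: a type-0 system cannot track it, e_ss → ∞.
  • 8t^2: a type-0 system cannot track it, e_ss → ∞.
The unbounded component dominates.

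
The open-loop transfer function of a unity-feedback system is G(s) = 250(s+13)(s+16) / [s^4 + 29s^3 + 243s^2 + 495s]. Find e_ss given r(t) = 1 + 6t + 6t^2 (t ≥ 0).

Lowest-order denominator term is 495s, so the open loop has 1 pole at the origin → type 1 system. Treating each term separately:
  • 1: tracked with zero error.
  • 6t: e_ss = 6/K_v with K_v=10400/99 → 297/5200.
  • 6t^2: a type-1 system cannot track it, e_ss → ∞.
The unbounded component dominates.

infinity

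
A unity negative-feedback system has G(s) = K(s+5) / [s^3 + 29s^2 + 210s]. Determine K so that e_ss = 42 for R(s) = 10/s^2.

Lowest-order denominator term is 210s, so the open loop has 1 pole at the origin → type 1 system.
K_v = lim_{s→0} s·G(s) = K·5 / 210 = (1/42)·K.
e_ss = 10/K_v = 42 ⇒ K_v = 5/21 ⇒ K = (5/21)/(1/42) = 10.

10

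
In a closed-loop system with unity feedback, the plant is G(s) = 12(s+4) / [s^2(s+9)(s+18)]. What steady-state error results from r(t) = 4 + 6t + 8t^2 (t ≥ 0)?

54

System type = 2 (two poles at s=0). Treating each term separately:
  • 4: tracked with zero error.
  • 6t: tracked with zero error.
  • 8t^2: e_ss = 16/K_a with K_a=8/27 → 54.
Total e_ss = 54.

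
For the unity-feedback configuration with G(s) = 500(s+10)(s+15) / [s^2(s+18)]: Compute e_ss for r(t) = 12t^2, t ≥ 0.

G(s) has two factors of s in the denominator, so the system is type 2.
K_a = lim_{s→0} s^2·G(s) = 500·10·15 / (18) = 12500/3.
r(t) = 12t^2 gives R(s) = 24/s^3.
e_ss = 24/K_a = 24/(12500/3) = 18/3125.

18/3125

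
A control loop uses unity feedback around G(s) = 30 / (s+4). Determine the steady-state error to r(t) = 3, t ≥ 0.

System type = 0 (no poles at s=0).
K_p = lim_{s→0} G(s) = 30 / (4) = 7.5.
e_ss = 3/(1 + K_p) = 3/8.5 = 6/17.

6/17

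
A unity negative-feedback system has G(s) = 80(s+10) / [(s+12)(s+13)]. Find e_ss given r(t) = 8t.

infinity

G(s) has no factors of s in the denominator, so the system is type 0.
For a type-0 system K_v = 0, so e_ss to a ramp input is unbounded.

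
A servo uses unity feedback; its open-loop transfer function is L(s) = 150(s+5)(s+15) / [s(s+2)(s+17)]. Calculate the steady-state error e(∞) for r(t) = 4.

0

The open loop has one pole at the origin → type 1 system.
A type-1 system has K_p = ∞, so it tracks a step input with zero steady-state error.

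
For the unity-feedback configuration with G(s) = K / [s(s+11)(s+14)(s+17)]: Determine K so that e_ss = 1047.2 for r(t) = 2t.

G(s) has one factor of s in the denominator, so the system is type 1.
K_v = lim_{s→0} s·G(s) = K / (11·14·17) = (1/2618)·K.
e_ss = 2/K_v = 1047.2 ⇒ K_v = 5/2618 ⇒ K = (5/2618)/(1/2618) = 5.

5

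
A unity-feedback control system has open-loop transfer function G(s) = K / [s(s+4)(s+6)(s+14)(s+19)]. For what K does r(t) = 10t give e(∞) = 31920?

System type = 1 (one pole at s=0).
K_v = lim_{s→0} s·G(s) = K / (4·6·14·19) = (1/6384)·K.
e_ss = 10/K_v = 31920 ⇒ K_v = 1/3192 ⇒ K = (1/3192)/(1/6384) = 2.

2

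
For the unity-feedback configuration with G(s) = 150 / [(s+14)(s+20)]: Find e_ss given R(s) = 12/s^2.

infinity

System type = 0 (no poles at s=0).
K_v = lim_{s→0} s·G(s) = 0; the steady-state error to this ramp input grows without bound.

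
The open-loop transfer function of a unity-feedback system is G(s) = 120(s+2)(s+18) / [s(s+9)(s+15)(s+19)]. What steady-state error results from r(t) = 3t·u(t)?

G(s) has one factor of s in the denominator, so the system is type 1.
K_v = lim_{s→0} s·G(s) = 120·2·18 / (9·15·19) = 32/19.
e_ss = 3/K_v = 3/(32/19) = 57/32.

57/32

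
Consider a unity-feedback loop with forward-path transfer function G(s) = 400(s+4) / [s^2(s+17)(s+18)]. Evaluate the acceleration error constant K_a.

800/153

System type = 2 (two poles at s=0).
K_a = lim_{s→0} s^2·G(s) = 400·4 / (17·18) = 800/153.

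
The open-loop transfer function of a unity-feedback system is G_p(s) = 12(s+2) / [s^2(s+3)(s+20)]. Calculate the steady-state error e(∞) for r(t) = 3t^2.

15

G_p(s) has two factors of s in the denominator, so the system is type 2.
K_a = lim_{s→0} s^2·G_p(s) = 12·2 / (3·20) = 0.4.
r(t) = 3t^2 gives R(s) = 6/s^3.
e_ss = 6/K_a = 6/0.4 = 15.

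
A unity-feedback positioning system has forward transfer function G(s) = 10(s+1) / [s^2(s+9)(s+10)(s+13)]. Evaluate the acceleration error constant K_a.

The open loop has two poles at the origin → type 2 system.
K_a = lim_{s→0} s^2·G(s) = 10·1 / (9·10·13) = 1/117.

1/117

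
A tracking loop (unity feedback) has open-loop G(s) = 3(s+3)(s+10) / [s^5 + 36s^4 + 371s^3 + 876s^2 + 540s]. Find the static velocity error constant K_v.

1/6

Factoring s from the denominator leaves a polynomial with constant term 540, so the system is type 1.
K_v = lim_{s→0} s·G(s) = 3·3·10 / 540 = 1/6.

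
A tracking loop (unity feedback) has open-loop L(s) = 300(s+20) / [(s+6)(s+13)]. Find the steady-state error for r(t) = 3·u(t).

39/1013

L(s) has no factors of s in the denominator, so the system is type 0.
K_p = lim_{s→0} L(s) = 300·20 / (6·13) = 1000/13.
e_ss = 3/(1 + K_p) = 3/(1013/13) = 39/1013.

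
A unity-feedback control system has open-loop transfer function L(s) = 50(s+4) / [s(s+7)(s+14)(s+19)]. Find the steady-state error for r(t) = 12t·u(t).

111.72

One free integrator in L(s): this is a type 1 system.
K_v = lim_{s→0} s·L(s) = 50·4 / (7·14·19) = 100/931.
e_ss = 12/K_v = 12/(100/931) = 111.72.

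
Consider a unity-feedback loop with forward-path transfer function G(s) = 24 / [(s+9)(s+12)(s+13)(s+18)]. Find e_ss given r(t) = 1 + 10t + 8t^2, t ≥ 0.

infinity

No free integrators in G(s): this is a type 0 system. Treating each term separately:
  • 1: e_ss = 1/(1+K_p) with K_p=1/1053 → 1053/1054.
  • 10t: a type-0 system cannot track it, e_ss → ∞.
  • 8t^2: a type-0 system cannot track it, e_ss → ∞.
The unbounded component dominates.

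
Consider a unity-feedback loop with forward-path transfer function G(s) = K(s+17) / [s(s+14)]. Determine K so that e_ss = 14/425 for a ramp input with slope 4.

G(s) has one factor of s in the denominator, so the system is type 1.
K_v = lim_{s→0} s·G(s) = K·17 / (14) = (17/14)·K.
e_ss = 4/K_v = 14/425 ⇒ K_v = 850/7 ⇒ K = (850/7)/(17/14) = 100.

100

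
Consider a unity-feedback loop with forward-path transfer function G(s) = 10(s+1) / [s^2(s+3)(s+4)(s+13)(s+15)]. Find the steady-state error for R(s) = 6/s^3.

1404

The open loop has two poles at the origin → type 2 system.
K_a = lim_{s→0} s^2·G(s) = 10·1 / (3·4·13·15) = 1/234.
r(t) = 3t^2 gives R(s) = 6/s^3.
e_ss = 6/K_a = 6/(1/234) = 1404.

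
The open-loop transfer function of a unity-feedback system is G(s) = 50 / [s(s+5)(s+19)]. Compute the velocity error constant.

10/19

System type = 1 (one pole at s=0).
K_v = lim_{s→0} s·G(s) = 50 / (5·19) = 10/19.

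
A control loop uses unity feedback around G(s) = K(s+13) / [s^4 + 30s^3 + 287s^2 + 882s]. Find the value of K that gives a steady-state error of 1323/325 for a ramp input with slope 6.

Factoring s from the denominator leaves a polynomial with constant term 882, so the system is type 1.
K_v = lim_{s→0} s·G(s) = K·13 / 882 = (13/882)·K.
e_ss = 6/K_v = 1323/325 ⇒ K_v = 650/441 ⇒ K = (650/441)/(13/882) = 100.

100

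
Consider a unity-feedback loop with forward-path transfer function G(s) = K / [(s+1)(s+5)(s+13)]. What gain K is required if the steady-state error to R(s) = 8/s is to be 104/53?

200

No free integrators in G(s): this is a type 0 system.
K_p = lim_{s→0} G(s) = K / (1·5·13) = (1/65)·K.
e_ss = 8/(1 + K_p) = 104/53 ⇒ 1 + (1/65)·K = 53/13 ⇒ K = 200.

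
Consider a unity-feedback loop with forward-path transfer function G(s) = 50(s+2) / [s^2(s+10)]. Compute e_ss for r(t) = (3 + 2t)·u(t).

0

System type = 2 (two poles at s=0). By superposition:
  • 3: tracked with zero error.
  • 2t: tracked with zero error.
Total e_ss = 0.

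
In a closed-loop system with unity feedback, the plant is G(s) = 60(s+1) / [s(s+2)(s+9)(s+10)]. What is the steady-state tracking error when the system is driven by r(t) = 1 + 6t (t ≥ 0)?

18

System type = 1 (one pole at s=0). Taking each input component in turn:
  • 1: tracked with zero error.
  • 6t: e_ss = 6/K_v with K_v=1/3 → 18.
Total e_ss = 18.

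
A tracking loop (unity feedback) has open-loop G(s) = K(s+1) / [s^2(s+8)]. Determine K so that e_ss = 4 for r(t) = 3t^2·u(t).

12

Two free integrators in G(s): this is a type 2 system.
K_a = lim_{s→0} s^2·G(s) = K·1 / (8) = 0.125·K.
e_ss = 6/K_a = 4 ⇒ K_a = 1.5 ⇒ K = 1.5/0.125 = 12.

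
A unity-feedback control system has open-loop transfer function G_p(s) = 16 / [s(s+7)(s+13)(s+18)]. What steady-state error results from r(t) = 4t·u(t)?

409.5

The open loop has one pole at the origin → type 1 system.
K_v = lim_{s→0} s·G_p(s) = 16 / (7·13·18) = 8/819.
e_ss = 4/K_v = 4/(8/819) = 409.5.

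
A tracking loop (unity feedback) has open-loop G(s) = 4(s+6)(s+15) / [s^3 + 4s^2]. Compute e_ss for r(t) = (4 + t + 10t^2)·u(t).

The denominator has no term below 4s^2 — 2 poles at s=0, type 2. Treating each term separately:
  • 4: tracked with zero error.
  • t: tracked with zero error.
  • 10t^2: e_ss = 20/K_a with K_a=90 → 2/9.
Total e_ss = 2/9.

2/9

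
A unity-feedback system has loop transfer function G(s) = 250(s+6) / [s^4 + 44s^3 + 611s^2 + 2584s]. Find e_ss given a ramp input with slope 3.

Factoring s from the denominator leaves a polynomial with constant term 2584, so the system is type 1.
K_v = lim_{s→0} s·G(s) = 250·6 / 2584 = 375/646.
e_ss = 3/K_v = 3/(375/646) = 5.168.

5.168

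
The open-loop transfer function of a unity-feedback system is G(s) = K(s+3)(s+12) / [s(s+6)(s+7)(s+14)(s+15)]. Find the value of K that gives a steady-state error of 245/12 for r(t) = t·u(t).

One free integrator in G(s): this is a type 1 system.
K_v = lim_{s→0} s·G(s) = K·3·12 / (6·7·14·15) = (1/245)·K.
e_ss = 1/K_v = 245/12 ⇒ K_v = 12/245 ⇒ K = (12/245)/(1/245) = 12.

12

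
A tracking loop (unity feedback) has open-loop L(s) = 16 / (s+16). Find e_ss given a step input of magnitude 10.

The open loop has no poles at the origin → type 0 system.
K_p = lim_{s→0} L(s) = 16 / (16) = 1.
e_ss = 10/(1 + K_p) = 10/2 = 5.

5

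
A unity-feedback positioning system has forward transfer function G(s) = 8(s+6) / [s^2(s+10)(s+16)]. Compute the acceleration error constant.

G(s) has two factors of s in the denominator, so the system is type 2.
K_a = lim_{s→0} s^2·G(s) = 8·6 / (10·16) = 0.3.

0.3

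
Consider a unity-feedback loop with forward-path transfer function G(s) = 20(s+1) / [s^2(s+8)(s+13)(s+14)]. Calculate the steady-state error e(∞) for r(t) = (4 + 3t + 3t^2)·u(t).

G(s) has two factors of s in the denominator, so the system is type 2. By superposition:
  • 4: tracked with zero error.
  • 3t: tracked with zero error.
  • 3t^2: e_ss = 6/K_a with K_a=5/364 → 436.8.
Total e_ss = 436.8.

436.8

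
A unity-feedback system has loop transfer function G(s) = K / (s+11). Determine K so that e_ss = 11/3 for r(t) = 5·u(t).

The open loop has no poles at the origin → type 0 system.
K_p = lim_{s→0} G(s) = K / (11) = (1/11)·K.
e_ss = 5/(1 + K_p) = 11/3 ⇒ 1 + (1/11)·K = 15/11 ⇒ K = 4.

4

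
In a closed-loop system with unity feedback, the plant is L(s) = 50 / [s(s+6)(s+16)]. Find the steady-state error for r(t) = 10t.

System type = 1 (one pole at s=0).
K_v = lim_{s→0} s·L(s) = 50 / (6·16) = 25/48.
e_ss = 10/K_v = 10/(25/48) = 19.2.

19.2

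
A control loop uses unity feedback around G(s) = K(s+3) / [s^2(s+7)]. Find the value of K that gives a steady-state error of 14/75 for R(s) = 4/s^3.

50

The open loop has two poles at the origin → type 2 system.
K_a = lim_{s→0} s^2·G(s) = K·3 / (7) = (3/7)·K.
e_ss = 4/K_a = 14/75 ⇒ K_a = 150/7 ⇒ K = (150/7)/(3/7) = 50.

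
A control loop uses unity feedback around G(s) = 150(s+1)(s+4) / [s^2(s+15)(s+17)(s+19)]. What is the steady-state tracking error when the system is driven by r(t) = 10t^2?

System type = 2 (two poles at s=0).
K_a = lim_{s→0} s^2·G(s) = 150·1·4 / (15·17·19) = 40/323.
r(t) = 10t^2 gives R(s) = 20/s^3.
e_ss = 20/K_a = 20/(40/323) = 161.5.

161.5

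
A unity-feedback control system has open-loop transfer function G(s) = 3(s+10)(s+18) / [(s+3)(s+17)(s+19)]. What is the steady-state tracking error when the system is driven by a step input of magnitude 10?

The open loop has no poles at the origin → type 0 system.
K_p = lim_{s→0} G(s) = 3·10·18 / (3·17·19) = 180/323.
e_ss = 10/(1 + K_p) = 10/(503/323) = 3230/503.

3230/503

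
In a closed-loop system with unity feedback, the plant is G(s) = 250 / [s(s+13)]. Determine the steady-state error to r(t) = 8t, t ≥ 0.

System type = 1 (one pole at s=0).
K_v = lim_{s→0} s·G(s) = 250 / (13) = 250/13.
e_ss = 8/K_v = 8/(250/13) = 0.416.

0.416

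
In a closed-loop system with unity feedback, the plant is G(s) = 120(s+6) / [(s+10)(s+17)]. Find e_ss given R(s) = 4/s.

68/89

No free integrators in G(s): this is a type 0 system.
K_p = lim_{s→0} G(s) = 120·6 / (10·17) = 72/17.
e_ss = 4/(1 + K_p) = 4/(89/17) = 68/89.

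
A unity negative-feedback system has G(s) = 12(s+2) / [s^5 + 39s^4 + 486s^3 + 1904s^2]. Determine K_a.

3/238

The denominator has no term below 1904s^2 — 2 poles at s=0, type 2.
K_a = lim_{s→0} s^2·G(s) = 12·2 / 1904 = 3/238.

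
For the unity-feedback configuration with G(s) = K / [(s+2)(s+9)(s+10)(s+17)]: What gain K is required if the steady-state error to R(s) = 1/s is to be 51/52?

60

System type = 0 (no poles at s=0).
K_p = lim_{s→0} G(s) = K / (2·9·10·17) = (1/3060)·K.
e_ss = 1/(1 + K_p) = 51/52 ⇒ 1 + (1/3060)·K = 52/51 ⇒ K = 60.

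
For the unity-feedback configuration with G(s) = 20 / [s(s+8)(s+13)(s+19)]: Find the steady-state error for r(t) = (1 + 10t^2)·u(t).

infinity

System type = 1 (one pole at s=0). Treating each term separately:
  • 1: tracked with zero error.
  • 10t^2: a type-1 system cannot track it, e_ss → ∞.
The unbounded component dominates.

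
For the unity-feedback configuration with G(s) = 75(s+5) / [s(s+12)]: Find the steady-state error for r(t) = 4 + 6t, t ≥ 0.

One free integrator in G(s): this is a type 1 system. Taking each input component in turn:
  • 4: tracked with zero error.
  • 6t: e_ss = 6/K_v with K_v=31.25 → 0.192.
Total e_ss = 0.192.

0.192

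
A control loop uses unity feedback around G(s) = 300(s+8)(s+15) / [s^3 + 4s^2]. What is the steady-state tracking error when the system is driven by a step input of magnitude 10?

0

Factoring s^2 from the denominator leaves a polynomial with constant term 4, so the system is type 2.
A type-2 system has K_p = ∞, so it tracks a step input with zero steady-state error.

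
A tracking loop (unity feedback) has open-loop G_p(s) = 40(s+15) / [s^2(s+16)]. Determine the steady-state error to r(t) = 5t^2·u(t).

Two free integrators in G_p(s): this is a type 2 system.
K_a = lim_{s→0} s^2·G_p(s) = 40·15 / (16) = 37.5.
r(t) = 5t^2 gives R(s) = 10/s^3.
e_ss = 10/K_a = 10/37.5 = 4/15.

4/15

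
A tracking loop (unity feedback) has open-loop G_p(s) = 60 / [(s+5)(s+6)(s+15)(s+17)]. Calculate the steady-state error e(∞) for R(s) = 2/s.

510/257

No free integrators in G_p(s): this is a type 0 system.
K_p = lim_{s→0} G_p(s) = 60 / (5·6·15·17) = 2/255.
e_ss = 2/(1 + K_p) = 2/(257/255) = 510/257.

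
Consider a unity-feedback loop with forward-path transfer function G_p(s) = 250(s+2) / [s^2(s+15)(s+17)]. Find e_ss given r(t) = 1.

The open loop has two poles at the origin → type 2 system.
K_p = ∞ for a type-2 system; e_ss to a step is zero.

0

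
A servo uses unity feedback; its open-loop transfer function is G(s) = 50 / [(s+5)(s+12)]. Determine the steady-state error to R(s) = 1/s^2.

infinity

System type = 0 (no poles at s=0).
K_v = lim_{s→0} s·G(s) = 0; the steady-state error to this ramp input grows without bound.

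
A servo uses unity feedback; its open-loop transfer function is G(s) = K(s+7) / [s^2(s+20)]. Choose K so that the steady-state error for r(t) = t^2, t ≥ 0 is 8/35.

25

System type = 2 (two poles at s=0).
K_a = lim_{s→0} s^2·G(s) = K·7 / (20) = 0.35·K.
e_ss = 2/K_a = 8/35 ⇒ K_a = 8.75 ⇒ K = 8.75/0.35 = 25.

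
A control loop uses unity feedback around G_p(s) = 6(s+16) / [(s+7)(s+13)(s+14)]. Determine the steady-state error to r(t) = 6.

System type = 0 (no poles at s=0).
K_p = lim_{s→0} G_p(s) = 6·16 / (7·13·14) = 48/637.
e_ss = 6/(1 + K_p) = 6/(685/637) = 3822/685.

3822/685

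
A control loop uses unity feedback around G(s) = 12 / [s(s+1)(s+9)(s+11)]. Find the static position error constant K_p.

K_p = lim_{s→0} G(s); with 1 pole at the origin the limit diverges, so K_p = ∞.

infinity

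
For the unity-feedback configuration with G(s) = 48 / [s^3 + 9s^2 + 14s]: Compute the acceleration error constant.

Lowest-order denominator term is 14s, so the open loop has 1 pole at the origin → type 1 system.
K_a = lim_{s→0} s^2·G(s) = 0 (the extra factor of s kills the finite limit).

0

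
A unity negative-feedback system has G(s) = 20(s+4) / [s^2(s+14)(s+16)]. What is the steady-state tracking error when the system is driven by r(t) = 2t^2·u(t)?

11.2

G(s) has two factors of s in the denominator, so the system is type 2.
K_a = lim_{s→0} s^2·G(s) = 20·4 / (14·16) = 5/14.
r(t) = 2t^2 gives R(s) = 4/s^3.
e_ss = 4/K_a = 4/(5/14) = 11.2.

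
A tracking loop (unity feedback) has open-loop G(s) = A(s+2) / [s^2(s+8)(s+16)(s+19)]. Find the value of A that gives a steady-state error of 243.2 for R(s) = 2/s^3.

10

Two free integrators in G(s): this is a type 2 system.
K_a = lim_{s→0} s^2·G(s) = A·2 / (8·16·19) = (1/1216)·A.
e_ss = 2/K_a = 243.2 ⇒ K_a = 5/608 ⇒ A = (5/608)/(1/1216) = 10.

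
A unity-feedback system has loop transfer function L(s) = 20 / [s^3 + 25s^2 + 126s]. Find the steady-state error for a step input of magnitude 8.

0

Factoring s from the denominator leaves a polynomial with constant term 126, so the system is type 1.
A type-1 system has K_p = ∞, so it tracks a step input with zero steady-state error.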